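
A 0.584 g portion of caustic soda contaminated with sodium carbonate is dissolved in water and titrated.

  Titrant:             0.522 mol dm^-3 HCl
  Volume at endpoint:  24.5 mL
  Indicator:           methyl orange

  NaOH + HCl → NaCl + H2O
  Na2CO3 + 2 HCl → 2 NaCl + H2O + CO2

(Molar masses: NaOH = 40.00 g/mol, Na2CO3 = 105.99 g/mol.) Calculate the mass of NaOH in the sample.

0.289 g

n(HCl) = 0.0245 × 0.522 = 0.0128 mol
Let x = n(NaOH), y = n(Na2CO3).
Titrant: 1x + 2y = 0.0128;  mass: 40.00x + 105.99y = 0.584
Solving, x = 7.21 × 10^-3 mol, y = 2.79 × 10^-3 mol
mass of NaOH = 7.21 × 10^-3 × 40.00 = 0.289 g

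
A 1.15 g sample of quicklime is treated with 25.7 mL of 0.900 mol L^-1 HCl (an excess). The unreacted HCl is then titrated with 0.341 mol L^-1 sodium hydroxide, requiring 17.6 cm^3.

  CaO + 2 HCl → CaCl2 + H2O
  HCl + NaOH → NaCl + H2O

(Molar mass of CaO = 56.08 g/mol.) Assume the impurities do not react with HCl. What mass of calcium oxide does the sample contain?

n(HCl) added = 0.0257 × 0.900 = 0.0231 mol
n(NaOH) used in back-titration = 0.0176 × 0.341 = 6.00 × 10^-3 mol
n(HCl) left over = 6.00 × 10^-3 mol (1:1 ratio)
n(HCl) consumed by analyte = 0.0231 − 6.00 × 10^-3 = 0.0171 mol
From the 1:2 ratio, n(CaO) = 1/2 × 0.0171 = 8.56 × 10^-3 mol
mass of CaO = 8.56 × 10^-3 × 56.08 = 0.480 g

0.480 g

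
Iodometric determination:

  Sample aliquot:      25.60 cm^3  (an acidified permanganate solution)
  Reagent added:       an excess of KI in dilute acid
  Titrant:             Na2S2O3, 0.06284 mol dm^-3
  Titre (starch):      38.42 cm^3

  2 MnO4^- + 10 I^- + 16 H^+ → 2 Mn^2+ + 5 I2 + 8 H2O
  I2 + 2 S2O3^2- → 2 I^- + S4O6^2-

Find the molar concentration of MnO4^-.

0.01886 mol/L

n(S2O3^2-) = 0.03842 × 0.06284 = 2.414 × 10^-3 mol
n(I2) = n(S2O3^2-)/2 = 1.207 × 10^-3 mol
From the 2:5 ratio, n(MnO4^-) in the aliquot = 2/5 × 1.207 × 10^-3 = 4.829 × 10^-4 mol
[MnO4^-] = 4.829 × 10^-4 / 0.02560 = 0.01886 mol/L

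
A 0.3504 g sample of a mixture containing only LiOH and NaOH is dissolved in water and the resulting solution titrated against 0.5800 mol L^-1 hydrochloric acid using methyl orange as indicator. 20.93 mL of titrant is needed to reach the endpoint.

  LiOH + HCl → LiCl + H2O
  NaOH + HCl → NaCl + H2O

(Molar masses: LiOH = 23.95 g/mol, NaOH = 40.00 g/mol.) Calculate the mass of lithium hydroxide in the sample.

n(HCl) = 0.02093 × 0.5800 = 0.01214 mol
Let x = n(LiOH), y = n(NaOH).
Titrant: 1x + 1y = 0.01214;  mass: 23.95x + 40.00y = 0.3504
Solving, x = 8.422 × 10^-3 mol, y = 3.717 × 10^-3 mol
mass of LiOH = 8.422 × 10^-3 × 23.95 = 0.2017 g

0.2017 g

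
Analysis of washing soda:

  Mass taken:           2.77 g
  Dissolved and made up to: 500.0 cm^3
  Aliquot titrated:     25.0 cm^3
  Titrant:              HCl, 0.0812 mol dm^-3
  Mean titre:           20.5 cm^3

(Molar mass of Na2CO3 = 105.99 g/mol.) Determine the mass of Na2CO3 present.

Na2CO3 + 2 HCl → 2 NaCl + H2O + CO2
n(HCl) per titration = 0.0205 × 0.0812 = 1.66 × 10^-3 mol
From the 1:2 ratio, n(Na2CO3) in each aliquot = 1/2 × 1.66 × 10^-3 = 8.32 × 10^-4 mol
n(Na2CO3) in the whole flask = 8.32 × 10^-4 × 500.0/25.0 = 0.0166 mol
mass of Na2CO3 = 0.0166 × 105.99 = 1.76 g

1.76 g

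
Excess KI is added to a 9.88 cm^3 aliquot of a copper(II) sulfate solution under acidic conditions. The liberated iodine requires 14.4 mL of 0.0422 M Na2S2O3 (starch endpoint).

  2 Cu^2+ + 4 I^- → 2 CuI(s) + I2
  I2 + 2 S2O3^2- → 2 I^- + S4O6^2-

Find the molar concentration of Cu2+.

0.0615 M

n(S2O3^2-) = 0.0144 × 0.0422 = 6.08 × 10^-4 mol
n(I2) = n(S2O3^2-)/2 = 3.04 × 10^-4 mol
From the 2:1 ratio, n(Cu2+) in the aliquot = 2/1 × 3.04 × 10^-4 = 6.08 × 10^-4 mol
[Cu2+] = 6.08 × 10^-4 / 0.00988 = 0.0615 mol/L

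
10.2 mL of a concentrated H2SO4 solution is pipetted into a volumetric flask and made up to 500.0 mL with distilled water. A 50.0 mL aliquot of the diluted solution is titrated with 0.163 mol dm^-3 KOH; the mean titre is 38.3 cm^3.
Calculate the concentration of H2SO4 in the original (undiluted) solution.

H2SO4 + 2 KOH → K2SO4 + 2 H2O
n(KOH) = 0.0383 × 0.163 = 6.24 × 10^-3 mol
From the 1:2 ratio, n(H2SO4) in the aliquot = 1/2 × 6.24 × 10^-3 = 3.12 × 10^-3 mol
[H2SO4]_dilute = 3.12 × 10^-3 / 0.0500 = 0.0624 mol/L
Dilution factor = 500.0 / 10.2 = 49.02
[H2SO4]_stock = 0.0624 × 49.02 = 3.06 mol/L

3.06 mol/L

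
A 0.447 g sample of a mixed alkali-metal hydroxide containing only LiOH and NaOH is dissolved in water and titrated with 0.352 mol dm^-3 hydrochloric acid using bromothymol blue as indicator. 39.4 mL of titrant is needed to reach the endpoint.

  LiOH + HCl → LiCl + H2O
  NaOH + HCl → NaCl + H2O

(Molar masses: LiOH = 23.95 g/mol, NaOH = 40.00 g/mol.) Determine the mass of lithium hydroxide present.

n(HCl) = 0.0394 × 0.352 = 0.0139 mol
Let x = n(LiOH), y = n(NaOH).
Titrant: 1x + 1y = 0.0139;  mass: 23.95x + 40.00y = 0.447
Solving, x = 6.71 × 10^-3 mol, y = 7.16 × 10^-3 mol
mass of LiOH = 6.71 × 10^-3 × 23.95 = 0.161 g

0.161 g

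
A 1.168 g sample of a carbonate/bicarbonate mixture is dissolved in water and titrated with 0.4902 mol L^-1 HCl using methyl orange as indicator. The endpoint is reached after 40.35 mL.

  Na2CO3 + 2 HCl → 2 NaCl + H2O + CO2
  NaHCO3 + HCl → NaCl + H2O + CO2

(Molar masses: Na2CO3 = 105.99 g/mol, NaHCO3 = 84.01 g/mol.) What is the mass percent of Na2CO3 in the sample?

n(HCl) = 0.04035 × 0.4902 = 0.01978 mol
Let x = n(Na2CO3), y = n(NaHCO3).
Titrant: 2x + 1y = 0.01978;  mass: 105.99x + 84.01y = 1.168
Solving, x = 7.959 × 10^-3 mol, y = 3.862 × 10^-3 mol
mass of Na2CO3 = 7.959 × 10^-3 × 105.99 = 0.8435 g
% Na2CO3 = 0.8435 / 1.168 × 100 = 72.22 %

72.22 %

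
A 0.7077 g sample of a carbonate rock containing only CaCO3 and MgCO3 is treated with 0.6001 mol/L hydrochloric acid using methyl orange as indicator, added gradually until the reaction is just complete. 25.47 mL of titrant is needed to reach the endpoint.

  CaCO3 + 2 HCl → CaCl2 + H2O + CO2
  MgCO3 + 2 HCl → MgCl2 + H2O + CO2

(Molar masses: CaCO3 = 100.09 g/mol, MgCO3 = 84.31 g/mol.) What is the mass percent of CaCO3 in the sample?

56.80 %

n(HCl) = 0.02547 × 0.6001 = 0.01528 mol
Let x = n(CaCO3), y = n(MgCO3).
Titrant: 2x + 2y = 0.01528;  mass: 100.09x + 84.31y = 0.7077
Solving, x = 4.016 × 10^-3 mol, y = 3.626 × 10^-3 mol
mass of CaCO3 = 4.016 × 10^-3 × 100.09 = 0.4020 g
% CaCO3 = 0.4020 / 0.7077 × 100 = 56.80 %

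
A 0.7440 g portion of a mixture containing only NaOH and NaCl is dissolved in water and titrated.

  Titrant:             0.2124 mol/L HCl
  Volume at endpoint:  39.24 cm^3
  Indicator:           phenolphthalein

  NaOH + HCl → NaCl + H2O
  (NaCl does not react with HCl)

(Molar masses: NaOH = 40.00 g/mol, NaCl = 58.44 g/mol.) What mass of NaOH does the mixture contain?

n(HCl) = 0.03924 × 0.2124 = 8.335 × 10^-3 mol
Let x = n(NaOH), y = n(NaCl).
Titrant: 1x = 8.335 × 10^-3;  mass: 40.00x + 58.44y = 0.7440
Solving, x = 8.335 × 10^-3 mol, y = 7.026 × 10^-3 mol
mass of NaOH = 8.335 × 10^-3 × 40.00 = 0.3334 g

0.3334 g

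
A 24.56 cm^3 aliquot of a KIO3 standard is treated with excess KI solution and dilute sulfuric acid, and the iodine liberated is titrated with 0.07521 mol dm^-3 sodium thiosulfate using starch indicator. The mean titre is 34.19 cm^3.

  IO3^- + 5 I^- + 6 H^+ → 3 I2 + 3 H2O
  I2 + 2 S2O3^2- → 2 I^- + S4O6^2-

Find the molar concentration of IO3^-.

0.01745 mol/L

n(S2O3^2-) = 0.03419 × 0.07521 = 2.571 × 10^-3 mol
n(I2) = n(S2O3^2-)/2 = 1.286 × 10^-3 mol
From the 1:3 ratio, n(IO3^-) in the aliquot = 1/3 × 1.286 × 10^-3 = 4.286 × 10^-4 mol
[IO3^-] = 4.286 × 10^-4 / 0.02456 = 0.01745 mol/L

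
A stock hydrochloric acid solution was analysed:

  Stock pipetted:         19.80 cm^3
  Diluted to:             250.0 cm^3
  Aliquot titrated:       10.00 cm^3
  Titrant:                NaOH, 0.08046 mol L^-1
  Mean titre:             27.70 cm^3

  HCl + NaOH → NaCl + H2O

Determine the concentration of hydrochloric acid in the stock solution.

n(NaOH) = 0.02770 × 0.08046 = 2.229 × 10^-3 mol
n(HCl) in the aliquot = 2.229 × 10^-3 mol (1:1 ratio)
[HCl]_dilute = 2.229 × 10^-3 / 0.01000 = 0.2229 mol/L
Dilution factor = 250.0 / 19.80 = 12.63
[HCl]_stock = 0.2229 × 12.63 = 2.814 mol/L

2.814 mol/L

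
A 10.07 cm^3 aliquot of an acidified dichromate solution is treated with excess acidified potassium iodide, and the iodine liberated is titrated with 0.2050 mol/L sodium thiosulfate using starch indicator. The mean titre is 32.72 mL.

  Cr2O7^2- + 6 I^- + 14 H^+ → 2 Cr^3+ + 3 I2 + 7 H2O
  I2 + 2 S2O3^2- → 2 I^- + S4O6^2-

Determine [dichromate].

n(S2O3^2-) = 0.03272 × 0.2050 = 6.708 × 10^-3 mol
n(I2) = n(S2O3^2-)/2 = 3.354 × 10^-3 mol
From the 1:3 ratio, n(Cr2O7^2-) in the aliquot = 1/3 × 3.354 × 10^-3 = 1.118 × 10^-3 mol
[Cr2O7^2-] = 1.118 × 10^-3 / 0.01007 = 0.1110 mol/L

0.1110 mol/L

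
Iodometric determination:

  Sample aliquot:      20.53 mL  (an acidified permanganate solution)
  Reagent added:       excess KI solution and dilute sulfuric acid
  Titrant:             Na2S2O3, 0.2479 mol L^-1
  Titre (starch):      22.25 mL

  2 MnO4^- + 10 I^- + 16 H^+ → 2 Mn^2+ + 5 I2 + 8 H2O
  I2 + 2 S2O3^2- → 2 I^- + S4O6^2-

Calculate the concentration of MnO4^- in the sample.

0.05373 mol/L

n(S2O3^2-) = 0.02225 × 0.2479 = 5.516 × 10^-3 mol
n(I2) = n(S2O3^2-)/2 = 2.758 × 10^-3 mol
From the 2:5 ratio, n(MnO4^-) in the aliquot = 2/5 × 2.758 × 10^-3 = 1.103 × 10^-3 mol
[MnO4^-] = 1.103 × 10^-3 / 0.02053 = 0.05373 mol/L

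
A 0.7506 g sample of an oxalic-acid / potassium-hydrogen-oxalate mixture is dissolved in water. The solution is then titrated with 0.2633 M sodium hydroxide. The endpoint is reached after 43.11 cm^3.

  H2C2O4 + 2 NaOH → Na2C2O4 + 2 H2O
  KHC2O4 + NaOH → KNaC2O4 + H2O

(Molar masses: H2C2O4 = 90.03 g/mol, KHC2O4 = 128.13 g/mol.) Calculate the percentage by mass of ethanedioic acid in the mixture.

n(NaOH) = 0.04311 × 0.2633 = 0.01135 mol
Let x = n(H2C2O4), y = n(KHC2O4).
Titrant: 2x + 1y = 0.01135;  mass: 90.03x + 128.13y = 0.7506
Solving, x = 4.234 × 10^-3 mol, y = 2.883 × 10^-3 mol
mass of H2C2O4 = 4.234 × 10^-3 × 90.03 = 0.3812 g
% H2C2O4 = 0.3812 / 0.7506 × 100 = 50.78 %

50.78 %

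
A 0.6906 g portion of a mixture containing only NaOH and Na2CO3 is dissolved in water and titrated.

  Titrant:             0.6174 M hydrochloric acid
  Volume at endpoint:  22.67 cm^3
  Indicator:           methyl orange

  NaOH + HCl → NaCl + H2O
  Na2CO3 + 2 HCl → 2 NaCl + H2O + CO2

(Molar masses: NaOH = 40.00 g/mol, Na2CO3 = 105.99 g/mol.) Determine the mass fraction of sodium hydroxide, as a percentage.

n(HCl) = 0.02267 × 0.6174 = 0.01400 mol
Let x = n(NaOH), y = n(Na2CO3).
Titrant: 1x + 2y = 0.01400;  mass: 40.00x + 105.99y = 0.6906
Solving, x = 3.936 × 10^-3 mol, y = 5.030 × 10^-3 mol
mass of NaOH = 3.936 × 10^-3 × 40.00 = 0.1574 g
% NaOH = 0.1574 / 0.6906 × 100 = 22.79 %

22.79 %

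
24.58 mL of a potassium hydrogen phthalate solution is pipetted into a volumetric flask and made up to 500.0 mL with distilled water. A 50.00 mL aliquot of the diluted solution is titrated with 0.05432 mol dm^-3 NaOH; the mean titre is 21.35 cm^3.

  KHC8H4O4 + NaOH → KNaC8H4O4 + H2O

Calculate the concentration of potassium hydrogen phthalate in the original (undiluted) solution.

0.4718 mol/L

n(NaOH) = 0.02135 × 0.05432 = 1.160 × 10^-3 mol
n(KHC8H4O4) in the aliquot = 1.160 × 10^-3 mol (1:1 ratio)
[KHC8H4O4]_dilute = 1.160 × 10^-3 / 0.05000 = 0.02319 mol/L
Dilution factor = 500.0 / 24.58 = 20.34
[KHC8H4O4]_stock = 0.02319 × 20.34 = 0.4718 mol/L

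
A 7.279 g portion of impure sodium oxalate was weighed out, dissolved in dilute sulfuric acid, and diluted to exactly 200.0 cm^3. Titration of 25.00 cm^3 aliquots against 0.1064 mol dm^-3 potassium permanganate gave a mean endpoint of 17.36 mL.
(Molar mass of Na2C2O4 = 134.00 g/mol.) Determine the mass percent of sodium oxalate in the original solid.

68.01 %

2 MnO4^- + 5 C2O4^2- + 16 H^+ → 2 Mn^2+ + 10 CO2 + 8 H2O
n(KMnO4) per titration = 0.01736 × 0.1064 = 1.847 × 10^-3 mol
From the 5:2 ratio, n(Na2C2O4) in each aliquot = 5/2 × 1.847 × 10^-3 = 4.618 × 10^-3 mol
n(Na2C2O4) in the whole flask = 4.618 × 10^-3 × 200.0/25.00 = 0.03694 mol
mass of Na2C2O4 = 0.03694 × 134.00 = 4.950 g
% Na2C2O4 = 4.950 / 7.279 × 100 = 68.01 %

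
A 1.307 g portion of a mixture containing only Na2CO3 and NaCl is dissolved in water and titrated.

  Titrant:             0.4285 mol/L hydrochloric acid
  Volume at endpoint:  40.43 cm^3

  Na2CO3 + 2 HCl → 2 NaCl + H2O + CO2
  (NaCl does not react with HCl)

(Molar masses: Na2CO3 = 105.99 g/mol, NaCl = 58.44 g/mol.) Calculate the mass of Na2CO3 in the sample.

0.9181 g

n(HCl) = 0.04043 × 0.4285 = 0.01732 mol
Let x = n(Na2CO3), y = n(NaCl).
Titrant: 2x = 0.01732;  mass: 105.99x + 58.44y = 1.307
Solving, x = 8.662 × 10^-3 mol, y = 6.655 × 10^-3 mol
mass of Na2CO3 = 8.662 × 10^-3 × 105.99 = 0.9181 g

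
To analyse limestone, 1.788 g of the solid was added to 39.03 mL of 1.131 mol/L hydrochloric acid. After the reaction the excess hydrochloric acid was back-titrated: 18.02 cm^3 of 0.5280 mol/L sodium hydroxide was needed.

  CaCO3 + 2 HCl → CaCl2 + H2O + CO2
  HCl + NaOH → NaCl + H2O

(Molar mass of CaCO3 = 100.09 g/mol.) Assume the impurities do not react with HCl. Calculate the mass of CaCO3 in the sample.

1.733 g

n(HCl) added = 0.03903 × 1.131 = 0.04414 mol
n(NaOH) used in back-titration = 0.01802 × 0.5280 = 9.515 × 10^-3 mol
n(HCl) left over = 9.515 × 10^-3 mol (1:1 ratio)
n(HCl) consumed by analyte = 0.04414 − 9.515 × 10^-3 = 0.03463 mol
From the 1:2 ratio, n(CaCO3) = 1/2 × 0.03463 = 0.01731 mol
mass of CaCO3 = 0.01731 × 100.09 = 1.733 g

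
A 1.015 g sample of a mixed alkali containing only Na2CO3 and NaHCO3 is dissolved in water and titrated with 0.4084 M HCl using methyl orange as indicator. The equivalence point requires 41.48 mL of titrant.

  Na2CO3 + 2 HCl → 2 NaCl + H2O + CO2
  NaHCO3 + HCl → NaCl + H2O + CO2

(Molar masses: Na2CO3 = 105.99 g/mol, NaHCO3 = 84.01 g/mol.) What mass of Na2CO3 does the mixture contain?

n(HCl) = 0.04148 × 0.4084 = 0.01694 mol
Let x = n(Na2CO3), y = n(NaHCO3).
Titrant: 2x + 1y = 0.01694;  mass: 105.99x + 84.01y = 1.015
Solving, x = 6.580 × 10^-3 mol, y = 3.780 × 10^-3 mol
mass of Na2CO3 = 6.580 × 10^-3 × 105.99 = 0.6974 g

0.6974 g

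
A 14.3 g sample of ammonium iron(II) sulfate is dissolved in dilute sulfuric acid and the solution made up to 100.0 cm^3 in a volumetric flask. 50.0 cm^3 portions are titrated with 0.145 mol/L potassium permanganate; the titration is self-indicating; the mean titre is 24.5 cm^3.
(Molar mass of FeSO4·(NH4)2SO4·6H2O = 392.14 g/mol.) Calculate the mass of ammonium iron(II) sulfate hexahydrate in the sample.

13.9 g

MnO4^- + 5 Fe^2+ + 8 H^+ → Mn^2+ + 5 Fe^3+ + 4 H2O
n(KMnO4) per titration = 0.0245 × 0.145 = 3.55 × 10^-3 mol
From the 5:1 ratio, n(FeSO4·(NH4)2SO4·6H2O) in each aliquot = 5/1 × 3.55 × 10^-3 = 0.0178 mol
n(FeSO4·(NH4)2SO4·6H2O) in the whole flask = 0.0178 × 100.0/50.0 = 0.0355 mol
mass of FeSO4·(NH4)2SO4·6H2O = 0.0355 × 392.14 = 13.9 g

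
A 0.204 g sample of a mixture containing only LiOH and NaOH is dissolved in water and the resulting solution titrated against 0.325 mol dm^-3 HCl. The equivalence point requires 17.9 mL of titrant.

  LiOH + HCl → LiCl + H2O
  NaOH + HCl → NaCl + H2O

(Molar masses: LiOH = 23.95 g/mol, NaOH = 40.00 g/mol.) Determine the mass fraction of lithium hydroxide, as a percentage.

21.0 %

n(HCl) = 0.0179 × 0.325 = 5.82 × 10^-3 mol
Let x = n(LiOH), y = n(NaOH).
Titrant: 1x + 1y = 5.82 × 10^-3;  mass: 23.95x + 40.00y = 0.204
Solving, x = 1.79 × 10^-3 mol, y = 4.03 × 10^-3 mol
mass of LiOH = 1.79 × 10^-3 × 23.95 = 0.0428 g
% LiOH = 0.0428 / 0.204 × 100 = 21.0 %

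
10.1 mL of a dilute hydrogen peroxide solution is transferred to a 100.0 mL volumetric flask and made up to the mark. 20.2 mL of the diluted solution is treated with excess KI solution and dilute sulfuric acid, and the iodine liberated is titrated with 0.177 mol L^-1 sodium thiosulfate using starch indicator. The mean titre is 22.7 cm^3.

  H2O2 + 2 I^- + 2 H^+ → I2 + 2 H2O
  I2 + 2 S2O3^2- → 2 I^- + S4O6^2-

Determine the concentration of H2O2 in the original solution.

n(S2O3^2-) = 0.0227 × 0.177 = 4.02 × 10^-3 mol
n(I2) = n(S2O3^2-)/2 = 2.01 × 10^-3 mol
n(H2O2) in the aliquot = 2.01 × 10^-3 mol (1:1 ratio)
[H2O2]_dilute = 2.01 × 10^-3 / 0.0202 = 0.0995 mol/L
[H2O2]_original = 0.0995 × 100.0/10.1 = 0.985 mol/L

0.985 mol/L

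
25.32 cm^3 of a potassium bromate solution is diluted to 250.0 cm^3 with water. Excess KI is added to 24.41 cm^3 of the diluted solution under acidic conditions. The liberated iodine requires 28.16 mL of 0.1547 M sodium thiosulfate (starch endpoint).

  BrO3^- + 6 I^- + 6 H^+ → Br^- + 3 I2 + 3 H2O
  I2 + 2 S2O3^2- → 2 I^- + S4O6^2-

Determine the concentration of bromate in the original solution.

0.2937 M

n(S2O3^2-) = 0.02816 × 0.1547 = 4.356 × 10^-3 mol
n(I2) = n(S2O3^2-)/2 = 2.178 × 10^-3 mol
From the 1:3 ratio, n(BrO3^-) in the aliquot = 1/3 × 2.178 × 10^-3 = 7.261 × 10^-4 mol
[BrO3^-]_dilute = 7.261 × 10^-4 / 0.02441 = 0.02974 mol/L
[BrO3^-]_original = 0.02974 × 250.0/25.32 = 0.2937 mol/L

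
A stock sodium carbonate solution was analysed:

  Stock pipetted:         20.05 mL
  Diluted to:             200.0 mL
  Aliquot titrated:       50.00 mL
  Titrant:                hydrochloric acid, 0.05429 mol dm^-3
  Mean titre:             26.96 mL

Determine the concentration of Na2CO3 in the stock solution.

0.1460 mol/L

Na2CO3 + 2 HCl → 2 NaCl + H2O + CO2
n(HCl) = 0.02696 × 0.05429 = 1.464 × 10^-3 mol
From the 1:2 ratio, n(Na2CO3) in the aliquot = 1/2 × 1.464 × 10^-3 = 7.318 × 10^-4 mol
[Na2CO3]_dilute = 7.318 × 10^-4 / 0.05000 = 0.01464 mol/L
Dilution factor = 200.0 / 20.05 = 9.975
[Na2CO3]_stock = 0.01464 × 9.975 = 0.1460 mol/L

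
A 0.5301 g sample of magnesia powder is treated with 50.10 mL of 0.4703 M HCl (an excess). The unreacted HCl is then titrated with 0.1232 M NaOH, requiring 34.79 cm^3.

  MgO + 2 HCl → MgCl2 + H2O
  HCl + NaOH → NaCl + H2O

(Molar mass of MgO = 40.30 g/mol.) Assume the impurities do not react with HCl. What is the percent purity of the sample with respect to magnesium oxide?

73.27 %

n(HCl) added = 0.05010 × 0.4703 = 0.02356 mol
n(NaOH) used in back-titration = 0.03479 × 0.1232 = 4.286 × 10^-3 mol
n(HCl) left over = 4.286 × 10^-3 mol (1:1 ratio)
n(HCl) consumed by analyte = 0.02356 − 4.286 × 10^-3 = 0.01928 mol
From the 1:2 ratio, n(MgO) = 1/2 × 0.01928 = 9.638 × 10^-3 mol
mass of MgO = 9.638 × 10^-3 × 40.30 = 0.3884 g
% MgO = 0.3884 / 0.5301 × 100 = 73.27 %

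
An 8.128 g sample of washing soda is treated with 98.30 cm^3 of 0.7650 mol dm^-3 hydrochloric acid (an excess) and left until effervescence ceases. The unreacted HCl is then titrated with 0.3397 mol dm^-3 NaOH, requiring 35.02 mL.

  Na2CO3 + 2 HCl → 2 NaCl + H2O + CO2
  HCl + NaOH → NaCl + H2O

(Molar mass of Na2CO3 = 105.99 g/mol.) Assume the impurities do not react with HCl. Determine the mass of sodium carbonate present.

3.355 g

n(HCl) added = 0.09830 × 0.7650 = 0.07520 mol
n(NaOH) used in back-titration = 0.03502 × 0.3397 = 0.01190 mol
n(HCl) left over = 0.01190 mol (1:1 ratio)
n(HCl) consumed by analyte = 0.07520 − 0.01190 = 0.06330 mol
From the 1:2 ratio, n(Na2CO3) = 1/2 × 0.06330 = 0.03165 mol
mass of Na2CO3 = 0.03165 × 105.99 = 3.355 g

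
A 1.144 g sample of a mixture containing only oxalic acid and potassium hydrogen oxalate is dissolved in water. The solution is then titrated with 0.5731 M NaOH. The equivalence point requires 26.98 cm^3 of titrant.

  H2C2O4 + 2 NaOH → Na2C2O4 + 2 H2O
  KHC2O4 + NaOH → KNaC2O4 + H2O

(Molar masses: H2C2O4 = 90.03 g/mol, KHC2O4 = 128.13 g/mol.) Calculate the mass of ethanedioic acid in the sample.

n(NaOH) = 0.02698 × 0.5731 = 0.01546 mol
Let x = n(H2C2O4), y = n(KHC2O4).
Titrant: 2x + 1y = 0.01546;  mass: 90.03x + 128.13y = 1.144
Solving, x = 5.036 × 10^-3 mol, y = 5.390 × 10^-3 mol
mass of H2C2O4 = 5.036 × 10^-3 × 90.03 = 0.4534 g

0.4534 g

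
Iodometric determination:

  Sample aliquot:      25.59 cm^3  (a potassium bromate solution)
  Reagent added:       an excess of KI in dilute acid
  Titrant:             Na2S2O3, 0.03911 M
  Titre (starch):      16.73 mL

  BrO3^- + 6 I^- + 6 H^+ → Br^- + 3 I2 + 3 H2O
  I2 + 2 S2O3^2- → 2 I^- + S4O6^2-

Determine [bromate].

n(S2O3^2-) = 0.01673 × 0.03911 = 6.543 × 10^-4 mol
n(I2) = n(S2O3^2-)/2 = 3.272 × 10^-4 mol
From the 1:3 ratio, n(BrO3^-) in the aliquot = 1/3 × 3.272 × 10^-4 = 1.091 × 10^-4 mol
[BrO3^-] = 1.091 × 10^-4 / 0.02559 = 0.004261 mol/L

0.004261 M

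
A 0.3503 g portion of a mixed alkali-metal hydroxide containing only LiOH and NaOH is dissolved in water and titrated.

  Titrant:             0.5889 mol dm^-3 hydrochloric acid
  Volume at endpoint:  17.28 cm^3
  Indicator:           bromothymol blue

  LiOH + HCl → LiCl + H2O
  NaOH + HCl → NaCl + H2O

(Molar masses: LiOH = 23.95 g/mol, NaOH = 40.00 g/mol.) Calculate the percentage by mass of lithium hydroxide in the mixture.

24.17 %

n(HCl) = 0.01728 × 0.5889 = 0.01018 mol
Let x = n(LiOH), y = n(NaOH).
Titrant: 1x + 1y = 0.01018;  mass: 23.95x + 40.00y = 0.3503
Solving, x = 3.536 × 10^-3 mol, y = 6.641 × 10^-3 mol
mass of LiOH = 3.536 × 10^-3 × 23.95 = 0.08468 g
% LiOH = 0.08468 / 0.3503 × 100 = 24.17 %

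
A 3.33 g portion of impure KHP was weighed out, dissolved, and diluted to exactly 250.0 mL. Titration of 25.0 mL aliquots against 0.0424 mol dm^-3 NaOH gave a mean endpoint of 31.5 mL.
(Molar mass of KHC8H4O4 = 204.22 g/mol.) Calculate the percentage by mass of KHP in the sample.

KHC8H4O4 + NaOH → KNaC8H4O4 + H2O
n(NaOH) per titration = 0.0315 × 0.0424 = 1.34 × 10^-3 mol
n(KHC8H4O4) in each aliquot = 1.34 × 10^-3 mol (1:1 ratio)
n(KHC8H4O4) in the whole flask = 1.34 × 10^-3 × 250.0/25.0 = 0.0134 mol
mass of KHC8H4O4 = 0.0134 × 204.22 = 2.73 g
% KHC8H4O4 = 2.73 / 3.33 × 100 = 81.9 %

81.9 %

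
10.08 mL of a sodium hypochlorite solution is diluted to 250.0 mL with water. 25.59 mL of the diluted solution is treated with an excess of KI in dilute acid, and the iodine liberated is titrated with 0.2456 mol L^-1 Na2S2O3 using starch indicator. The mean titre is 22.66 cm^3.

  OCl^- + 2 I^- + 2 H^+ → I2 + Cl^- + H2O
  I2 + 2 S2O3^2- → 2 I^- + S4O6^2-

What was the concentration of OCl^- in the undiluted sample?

n(S2O3^2-) = 0.02266 × 0.2456 = 5.565 × 10^-3 mol
n(I2) = n(S2O3^2-)/2 = 2.783 × 10^-3 mol
n(OCl^-) in the aliquot = 2.783 × 10^-3 mol (1:1 ratio)
[OCl^-]_dilute = 2.783 × 10^-3 / 0.02559 = 0.1087 mol/L
[OCl^-]_original = 0.1087 × 250.0/10.08 = 2.697 mol/L

2.697 mol/L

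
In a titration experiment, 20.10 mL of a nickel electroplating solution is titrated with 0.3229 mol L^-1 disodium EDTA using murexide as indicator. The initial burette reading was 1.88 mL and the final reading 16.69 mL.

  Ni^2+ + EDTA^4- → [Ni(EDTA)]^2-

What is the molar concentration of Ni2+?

0.2379 mol/L

n(EDTA) = 0.01481 L × 0.3229 mol/L = 4.782 × 10^-3 mol
n(Ni2+) = 4.782 × 10^-3 mol (1:1 mole ratio)
[Ni2+] = 4.782 × 10^-3 mol / 0.02010 L = 0.2379 mol/L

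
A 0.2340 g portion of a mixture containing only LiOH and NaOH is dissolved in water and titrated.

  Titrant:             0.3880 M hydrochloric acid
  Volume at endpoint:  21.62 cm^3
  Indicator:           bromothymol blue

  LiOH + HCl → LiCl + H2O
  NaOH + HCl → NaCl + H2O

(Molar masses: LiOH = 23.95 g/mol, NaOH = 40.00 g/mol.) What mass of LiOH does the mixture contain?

0.1515 g

n(HCl) = 0.02162 × 0.3880 = 8.389 × 10^-3 mol
Let x = n(LiOH), y = n(NaOH).
Titrant: 1x + 1y = 8.389 × 10^-3;  mass: 23.95x + 40.00y = 0.2340
Solving, x = 6.327 × 10^-3 mol, y = 2.062 × 10^-3 mol
mass of LiOH = 6.327 × 10^-3 × 23.95 = 0.1515 g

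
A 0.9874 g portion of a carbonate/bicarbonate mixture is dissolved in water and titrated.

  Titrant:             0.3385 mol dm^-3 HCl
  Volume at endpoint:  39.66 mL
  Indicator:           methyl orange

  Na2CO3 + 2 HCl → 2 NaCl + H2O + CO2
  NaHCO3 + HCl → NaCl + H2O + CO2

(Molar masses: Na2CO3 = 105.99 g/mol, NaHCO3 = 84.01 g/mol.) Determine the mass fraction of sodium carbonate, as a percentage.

24.30 %

n(HCl) = 0.03966 × 0.3385 = 0.01342 mol
Let x = n(Na2CO3), y = n(NaHCO3).
Titrant: 2x + 1y = 0.01342;  mass: 105.99x + 84.01y = 0.9874
Solving, x = 2.264 × 10^-3 mol, y = 8.897 × 10^-3 mol
mass of Na2CO3 = 2.264 × 10^-3 × 105.99 = 0.2399 g
% Na2CO3 = 0.2399 / 0.9874 × 100 = 24.30 %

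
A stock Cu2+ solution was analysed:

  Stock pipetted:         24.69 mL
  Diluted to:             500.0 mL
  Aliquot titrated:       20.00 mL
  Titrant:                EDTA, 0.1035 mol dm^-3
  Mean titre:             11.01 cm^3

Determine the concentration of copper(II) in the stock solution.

Cu^2+ + EDTA^4- → [Cu(EDTA)]^2-
n(EDTA) = 0.01101 × 0.1035 = 1.140 × 10^-3 mol
n(Cu2+) in the aliquot = 1.140 × 10^-3 mol (1:1 ratio)
[Cu2+]_dilute = 1.140 × 10^-3 / 0.02000 = 0.05698 mol/L
Dilution factor = 500.0 / 24.69 = 20.25
[Cu2+]_stock = 0.05698 × 20.25 = 1.154 mol/L

1.154 mol/L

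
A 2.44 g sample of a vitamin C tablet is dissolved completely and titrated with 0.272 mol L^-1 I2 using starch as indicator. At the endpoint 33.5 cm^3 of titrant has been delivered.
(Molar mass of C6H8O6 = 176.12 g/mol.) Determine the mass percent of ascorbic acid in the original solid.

C6H8O6 + I2 → C6H6O6 + 2 HI
n(I2) = 0.0335 L × 0.272 mol/L = 9.11 × 10^-3 mol
n(C6H8O6) = 9.11 × 10^-3 mol (1:1 ratio)
mass of C6H8O6 = 9.11 × 10^-3 × 176.12 g/mol = 1.60 g
% C6H8O6 = 1.60 / 2.44 × 100 = 65.8 %

65.8 %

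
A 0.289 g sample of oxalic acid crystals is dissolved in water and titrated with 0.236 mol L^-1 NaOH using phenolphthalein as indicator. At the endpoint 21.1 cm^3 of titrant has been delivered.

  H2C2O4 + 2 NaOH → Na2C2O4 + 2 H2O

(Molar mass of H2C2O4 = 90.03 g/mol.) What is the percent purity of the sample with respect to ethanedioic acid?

n(NaOH) = 0.0211 L × 0.236 mol/L = 4.98 × 10^-3 mol
From the 1:2 ratio, n(H2C2O4) = 1/2 × 4.98 × 10^-3 = 2.49 × 10^-3 mol
mass of H2C2O4 = 2.49 × 10^-3 × 90.03 g/mol = 0.224 g
% H2C2O4 = 0.224 / 0.289 × 100 = 77.6 %

77.6 %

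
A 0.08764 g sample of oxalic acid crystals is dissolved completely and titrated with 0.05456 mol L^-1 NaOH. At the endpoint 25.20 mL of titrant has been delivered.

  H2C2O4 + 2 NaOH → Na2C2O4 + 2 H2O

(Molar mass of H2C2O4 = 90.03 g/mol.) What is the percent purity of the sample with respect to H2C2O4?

n(NaOH) = 0.02520 L × 0.05456 mol/L = 1.375 × 10^-3 mol
From the 1:2 ratio, n(H2C2O4) = 1/2 × 1.375 × 10^-3 = 6.875 × 10^-4 mol
mass of H2C2O4 = 6.875 × 10^-4 × 90.03 g/mol = 0.06189 g
% H2C2O4 = 0.06189 / 0.08764 × 100 = 70.62 %

70.62 %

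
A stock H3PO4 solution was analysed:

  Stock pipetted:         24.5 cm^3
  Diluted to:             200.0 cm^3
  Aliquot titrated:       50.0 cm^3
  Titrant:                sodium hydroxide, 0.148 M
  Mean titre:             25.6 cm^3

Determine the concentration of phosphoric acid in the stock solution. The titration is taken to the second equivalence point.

0.309 M

H3PO4 + 2 NaOH → Na2HPO4 + 2 H2O
n(NaOH) = 0.0256 × 0.148 = 3.79 × 10^-3 mol
From the 1:2 ratio, n(H3PO4) in the aliquot = 1/2 × 3.79 × 10^-3 = 1.89 × 10^-3 mol
[H3PO4]_dilute = 1.89 × 10^-3 / 0.0500 = 0.0379 mol/L
Dilution factor = 200.0 / 24.5 = 8.163
[H3PO4]_stock = 0.0379 × 8.163 = 0.309 mol/L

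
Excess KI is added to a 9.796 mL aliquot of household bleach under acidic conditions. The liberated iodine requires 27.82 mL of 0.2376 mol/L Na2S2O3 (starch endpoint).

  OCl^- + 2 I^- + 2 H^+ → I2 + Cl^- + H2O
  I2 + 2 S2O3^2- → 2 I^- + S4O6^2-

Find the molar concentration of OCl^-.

n(S2O3^2-) = 0.02782 × 0.2376 = 6.610 × 10^-3 mol
n(I2) = n(S2O3^2-)/2 = 3.305 × 10^-3 mol
n(OCl^-) in the aliquot = 3.305 × 10^-3 mol (1:1 ratio)
[OCl^-] = 3.305 × 10^-3 / 0.009796 = 0.3374 mol/L

0.3374 mol/L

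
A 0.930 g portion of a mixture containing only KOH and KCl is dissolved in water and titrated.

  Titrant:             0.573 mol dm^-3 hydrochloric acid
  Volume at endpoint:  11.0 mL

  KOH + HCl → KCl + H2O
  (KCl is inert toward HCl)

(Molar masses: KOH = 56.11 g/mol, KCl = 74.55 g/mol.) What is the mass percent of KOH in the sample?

38.0 %

n(HCl) = 0.0110 × 0.573 = 6.30 × 10^-3 mol
Let x = n(KOH), y = n(KCl).
Titrant: 1x = 6.30 × 10^-3;  mass: 56.11x + 74.55y = 0.930
Solving, x = 6.30 × 10^-3 mol, y = 7.73 × 10^-3 mol
mass of KOH = 6.30 × 10^-3 × 56.11 = 0.354 g
% KOH = 0.354 / 0.930 × 100 = 38.0 %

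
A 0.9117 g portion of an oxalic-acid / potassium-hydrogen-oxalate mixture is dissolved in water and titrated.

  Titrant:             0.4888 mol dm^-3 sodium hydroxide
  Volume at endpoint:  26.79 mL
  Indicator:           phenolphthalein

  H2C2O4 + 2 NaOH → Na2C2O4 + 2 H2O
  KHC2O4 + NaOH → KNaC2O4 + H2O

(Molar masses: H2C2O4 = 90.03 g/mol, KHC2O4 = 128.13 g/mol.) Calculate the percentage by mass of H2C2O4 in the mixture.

n(NaOH) = 0.02679 × 0.4888 = 0.01309 mol
Let x = n(H2C2O4), y = n(KHC2O4).
Titrant: 2x + 1y = 0.01309;  mass: 90.03x + 128.13y = 0.9117
Solving, x = 4.609 × 10^-3 mol, y = 3.877 × 10^-3 mol
mass of H2C2O4 = 4.609 × 10^-3 × 90.03 = 0.4149 g
% H2C2O4 = 0.4149 / 0.9117 × 100 = 45.51 %

45.51 %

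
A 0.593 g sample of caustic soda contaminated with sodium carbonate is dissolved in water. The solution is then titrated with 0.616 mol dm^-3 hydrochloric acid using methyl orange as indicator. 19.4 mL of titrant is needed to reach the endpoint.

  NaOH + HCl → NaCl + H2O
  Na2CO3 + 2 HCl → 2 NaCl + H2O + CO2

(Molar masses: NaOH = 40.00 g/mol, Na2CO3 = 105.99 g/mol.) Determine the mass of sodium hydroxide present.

n(HCl) = 0.0194 × 0.616 = 0.0120 mol
Let x = n(NaOH), y = n(Na2CO3).
Titrant: 1x + 2y = 0.0120;  mass: 40.00x + 105.99y = 0.593
Solving, x = 3.10 × 10^-3 mol, y = 4.42 × 10^-3 mol
mass of NaOH = 3.10 × 10^-3 × 40.00 = 0.124 g

0.124 g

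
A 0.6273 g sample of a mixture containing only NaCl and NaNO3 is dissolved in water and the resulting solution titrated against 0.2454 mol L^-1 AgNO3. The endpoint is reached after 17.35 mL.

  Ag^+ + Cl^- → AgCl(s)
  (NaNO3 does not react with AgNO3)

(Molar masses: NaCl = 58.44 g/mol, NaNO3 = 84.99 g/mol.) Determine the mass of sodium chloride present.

0.2488 g

n(AgNO3) = 0.01735 × 0.2454 = 4.258 × 10^-3 mol
Let x = n(NaCl), y = n(NaNO3).
Titrant: 1x = 4.258 × 10^-3;  mass: 58.44x + 84.99y = 0.6273
Solving, x = 4.258 × 10^-3 mol, y = 4.453 × 10^-3 mol
mass of NaCl = 4.258 × 10^-3 × 58.44 = 0.2488 g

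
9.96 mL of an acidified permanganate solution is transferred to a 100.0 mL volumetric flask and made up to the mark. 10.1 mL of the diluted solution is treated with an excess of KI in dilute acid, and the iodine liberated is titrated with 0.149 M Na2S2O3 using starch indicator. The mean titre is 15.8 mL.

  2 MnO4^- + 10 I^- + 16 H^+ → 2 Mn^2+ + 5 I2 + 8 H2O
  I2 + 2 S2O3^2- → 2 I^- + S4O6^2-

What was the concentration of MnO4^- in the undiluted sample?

n(S2O3^2-) = 0.0158 × 0.149 = 2.35 × 10^-3 mol
n(I2) = n(S2O3^2-)/2 = 1.18 × 10^-3 mol
From the 2:5 ratio, n(MnO4^-) in the aliquot = 2/5 × 1.18 × 10^-3 = 4.71 × 10^-4 mol
[MnO4^-]_dilute = 4.71 × 10^-4 / 0.0101 = 0.0466 mol/L
[MnO4^-]_original = 0.0466 × 100.0/9.96 = 0.468 mol/L

0.468 M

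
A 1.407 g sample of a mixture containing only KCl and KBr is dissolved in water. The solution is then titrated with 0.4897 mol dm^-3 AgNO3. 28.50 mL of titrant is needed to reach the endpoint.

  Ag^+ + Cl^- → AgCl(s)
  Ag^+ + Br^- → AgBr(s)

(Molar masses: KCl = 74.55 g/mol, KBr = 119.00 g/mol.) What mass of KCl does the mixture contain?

n(AgNO3) = 0.02850 × 0.4897 = 0.01396 mol
Let x = n(KCl), y = n(KBr).
Titrant: 1x + 1y = 0.01396;  mass: 74.55x + 119.00y = 1.407
Solving, x = 5.710 × 10^-3 mol, y = 8.246 × 10^-3 mol
mass of KCl = 5.710 × 10^-3 × 74.55 = 0.4257 g

0.4257 g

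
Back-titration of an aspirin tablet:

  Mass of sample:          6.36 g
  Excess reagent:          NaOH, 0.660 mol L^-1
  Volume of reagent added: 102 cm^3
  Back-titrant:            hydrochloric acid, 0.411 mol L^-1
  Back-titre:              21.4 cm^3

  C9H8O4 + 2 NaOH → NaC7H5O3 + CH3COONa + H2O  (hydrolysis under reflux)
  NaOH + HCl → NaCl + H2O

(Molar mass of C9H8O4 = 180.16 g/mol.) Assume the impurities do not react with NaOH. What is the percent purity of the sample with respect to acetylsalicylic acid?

n(NaOH) added = 0.102 × 0.660 = 0.0673 mol
n(HCl) used in back-titration = 0.0214 × 0.411 = 8.80 × 10^-3 mol
n(NaOH) left over = 8.80 × 10^-3 mol (1:1 ratio)
n(NaOH) consumed by analyte = 0.0673 − 8.80 × 10^-3 = 0.0585 mol
From the 1:2 ratio, n(C9H8O4) = 1/2 × 0.0585 = 0.0293 mol
mass of C9H8O4 = 0.0293 × 180.16 = 5.27 g
% C9H8O4 = 5.27 / 6.36 × 100 = 82.9 %

82.9 %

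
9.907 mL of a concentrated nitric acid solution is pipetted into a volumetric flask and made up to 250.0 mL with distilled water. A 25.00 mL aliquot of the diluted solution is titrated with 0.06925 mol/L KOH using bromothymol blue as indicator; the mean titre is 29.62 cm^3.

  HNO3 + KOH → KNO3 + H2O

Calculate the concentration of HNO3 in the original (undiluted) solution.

2.070 mol/L

n(KOH) = 0.02962 × 0.06925 = 2.051 × 10^-3 mol
n(HNO3) in the aliquot = 2.051 × 10^-3 mol (1:1 ratio)
[HNO3]_dilute = 2.051 × 10^-3 / 0.02500 = 0.08205 mol/L
Dilution factor = 250.0 / 9.907 = 25.23
[HNO3]_stock = 0.08205 × 25.23 = 2.070 mol/L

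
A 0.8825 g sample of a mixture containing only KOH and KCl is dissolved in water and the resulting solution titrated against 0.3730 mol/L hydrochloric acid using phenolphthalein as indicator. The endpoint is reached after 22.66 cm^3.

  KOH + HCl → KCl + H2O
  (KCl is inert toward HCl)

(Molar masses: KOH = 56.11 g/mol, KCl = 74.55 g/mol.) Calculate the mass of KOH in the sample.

n(HCl) = 0.02266 × 0.3730 = 8.452 × 10^-3 mol
Let x = n(KOH), y = n(KCl).
Titrant: 1x = 8.452 × 10^-3;  mass: 56.11x + 74.55y = 0.8825
Solving, x = 8.452 × 10^-3 mol, y = 5.476 × 10^-3 mol
mass of KOH = 8.452 × 10^-3 × 56.11 = 0.4743 g

0.4743 g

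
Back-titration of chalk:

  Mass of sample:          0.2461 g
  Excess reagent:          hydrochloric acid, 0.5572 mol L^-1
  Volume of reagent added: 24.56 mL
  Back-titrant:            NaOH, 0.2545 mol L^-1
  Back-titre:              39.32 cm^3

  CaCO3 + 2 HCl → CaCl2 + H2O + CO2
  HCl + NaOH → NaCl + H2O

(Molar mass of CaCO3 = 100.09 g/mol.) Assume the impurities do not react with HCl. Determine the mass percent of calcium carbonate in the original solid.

74.79 %

n(HCl) added = 0.02456 × 0.5572 = 0.01368 mol
n(NaOH) used in back-titration = 0.03932 × 0.2545 = 0.01001 mol
n(HCl) left over = 0.01001 mol (1:1 ratio)
n(HCl) consumed by analyte = 0.01368 − 0.01001 = 3.678 × 10^-3 mol
From the 1:2 ratio, n(CaCO3) = 1/2 × 3.678 × 10^-3 = 1.839 × 10^-3 mol
mass of CaCO3 = 1.839 × 10^-3 × 100.09 = 0.1841 g
% CaCO3 = 0.1841 / 0.2461 × 100 = 74.79 %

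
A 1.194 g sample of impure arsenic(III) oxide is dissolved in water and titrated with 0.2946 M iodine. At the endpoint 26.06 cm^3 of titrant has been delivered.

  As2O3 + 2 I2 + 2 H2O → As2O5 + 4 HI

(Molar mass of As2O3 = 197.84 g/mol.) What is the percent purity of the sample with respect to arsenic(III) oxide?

n(I2) = 0.02606 L × 0.2946 mol/L = 7.677 × 10^-3 mol
From the 1:2 ratio, n(As2O3) = 1/2 × 7.677 × 10^-3 = 3.839 × 10^-3 mol
mass of As2O3 = 3.839 × 10^-3 × 197.84 g/mol = 0.7594 g
% As2O3 = 0.7594 / 1.194 × 100 = 63.60 %

63.60 %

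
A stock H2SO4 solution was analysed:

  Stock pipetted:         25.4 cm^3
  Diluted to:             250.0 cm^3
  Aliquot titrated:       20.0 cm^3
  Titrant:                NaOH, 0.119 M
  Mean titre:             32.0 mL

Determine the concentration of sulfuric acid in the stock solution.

0.937 M

H2SO4 + 2 NaOH → Na2SO4 + 2 H2O
n(NaOH) = 0.0320 × 0.119 = 3.81 × 10^-3 mol
From the 1:2 ratio, n(H2SO4) in the aliquot = 1/2 × 3.81 × 10^-3 = 1.90 × 10^-3 mol
[H2SO4]_dilute = 1.90 × 10^-3 / 0.0200 = 0.0952 mol/L
Dilution factor = 250.0 / 25.4 = 9.843
[H2SO4]_stock = 0.0952 × 9.843 = 0.937 mol/L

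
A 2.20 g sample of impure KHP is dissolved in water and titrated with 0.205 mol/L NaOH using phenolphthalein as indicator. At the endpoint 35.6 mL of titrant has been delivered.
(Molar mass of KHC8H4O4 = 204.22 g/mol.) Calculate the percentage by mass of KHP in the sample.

67.7 %

KHC8H4O4 + NaOH → KNaC8H4O4 + H2O
n(NaOH) = 0.0356 L × 0.205 mol/L = 7.30 × 10^-3 mol
n(KHC8H4O4) = 7.30 × 10^-3 mol (1:1 ratio)
mass of KHC8H4O4 = 7.30 × 10^-3 × 204.22 g/mol = 1.49 g
% KHC8H4O4 = 1.49 / 2.20 × 100 = 67.7 %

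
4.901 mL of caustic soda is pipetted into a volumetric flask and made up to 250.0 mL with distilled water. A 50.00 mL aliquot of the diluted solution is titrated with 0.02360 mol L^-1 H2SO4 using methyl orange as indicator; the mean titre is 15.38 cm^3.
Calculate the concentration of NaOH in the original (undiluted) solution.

2 NaOH + H2SO4 → Na2SO4 + 2 H2O
n(H2SO4) = 0.01538 × 0.02360 = 3.630 × 10^-4 mol
From the 2:1 ratio, n(NaOH) in the aliquot = 2/1 × 3.630 × 10^-4 = 7.259 × 10^-4 mol
[NaOH]_dilute = 7.259 × 10^-4 / 0.05000 = 0.01452 mol/L
Dilution factor = 250.0 / 4.901 = 51.01
[NaOH]_stock = 0.01452 × 51.01 = 0.7406 mol/L

0.7406 mol/L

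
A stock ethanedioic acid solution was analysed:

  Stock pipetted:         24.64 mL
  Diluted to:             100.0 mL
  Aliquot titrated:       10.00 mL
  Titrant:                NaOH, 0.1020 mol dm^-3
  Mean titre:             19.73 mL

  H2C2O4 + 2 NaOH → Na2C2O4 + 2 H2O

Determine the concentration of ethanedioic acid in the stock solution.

0.4084 mol/L

n(NaOH) = 0.01973 × 0.1020 = 2.012 × 10^-3 mol
From the 1:2 ratio, n(H2C2O4) in the aliquot = 1/2 × 2.012 × 10^-3 = 1.006 × 10^-3 mol
[H2C2O4]_dilute = 1.006 × 10^-3 / 0.01000 = 0.1006 mol/L
Dilution factor = 100.0 / 24.64 = 4.058
[H2C2O4]_stock = 0.1006 × 4.058 = 0.4084 mol/L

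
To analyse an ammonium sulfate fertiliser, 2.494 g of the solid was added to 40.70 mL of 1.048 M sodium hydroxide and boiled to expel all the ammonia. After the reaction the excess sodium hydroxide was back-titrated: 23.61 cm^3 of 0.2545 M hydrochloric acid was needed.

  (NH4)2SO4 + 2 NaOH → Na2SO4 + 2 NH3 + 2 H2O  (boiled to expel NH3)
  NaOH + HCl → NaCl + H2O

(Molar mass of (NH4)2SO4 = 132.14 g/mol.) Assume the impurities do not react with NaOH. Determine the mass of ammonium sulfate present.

n(NaOH) added = 0.04070 × 1.048 = 0.04265 mol
n(HCl) used in back-titration = 0.02361 × 0.2545 = 6.009 × 10^-3 mol
n(NaOH) left over = 6.009 × 10^-3 mol (1:1 ratio)
n(NaOH) consumed by analyte = 0.04265 − 6.009 × 10^-3 = 0.03664 mol
From the 1:2 ratio, n((NH4)2SO4) = 1/2 × 0.03664 = 0.01832 mol
mass of (NH4)2SO4 = 0.01832 × 132.14 = 2.421 g

2.421 g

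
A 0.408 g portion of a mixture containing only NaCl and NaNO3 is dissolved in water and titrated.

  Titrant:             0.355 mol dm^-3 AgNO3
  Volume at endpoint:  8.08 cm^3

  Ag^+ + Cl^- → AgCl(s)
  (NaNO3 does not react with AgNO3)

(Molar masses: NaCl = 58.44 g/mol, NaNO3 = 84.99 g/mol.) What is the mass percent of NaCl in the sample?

n(AgNO3) = 0.00808 × 0.355 = 2.87 × 10^-3 mol
Let x = n(NaCl), y = n(NaNO3).
Titrant: 1x = 2.87 × 10^-3;  mass: 58.44x + 84.99y = 0.408
Solving, x = 2.87 × 10^-3 mol, y = 2.83 × 10^-3 mol
mass of NaCl = 2.87 × 10^-3 × 58.44 = 0.168 g
% NaCl = 0.168 / 0.408 × 100 = 41.1 %

41.1 %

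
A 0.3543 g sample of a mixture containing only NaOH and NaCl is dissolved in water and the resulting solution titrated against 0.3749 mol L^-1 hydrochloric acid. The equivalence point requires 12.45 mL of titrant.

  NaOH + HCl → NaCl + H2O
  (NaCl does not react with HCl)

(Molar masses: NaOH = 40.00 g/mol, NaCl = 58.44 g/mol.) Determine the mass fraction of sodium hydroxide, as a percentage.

52.70 %

n(HCl) = 0.01245 × 0.3749 = 4.668 × 10^-3 mol
Let x = n(NaOH), y = n(NaCl).
Titrant: 1x = 4.668 × 10^-3;  mass: 40.00x + 58.44y = 0.3543
Solving, x = 4.668 × 10^-3 mol, y = 2.868 × 10^-3 mol
mass of NaOH = 4.668 × 10^-3 × 40.00 = 0.1867 g
% NaOH = 0.1867 / 0.3543 × 100 = 52.70 %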